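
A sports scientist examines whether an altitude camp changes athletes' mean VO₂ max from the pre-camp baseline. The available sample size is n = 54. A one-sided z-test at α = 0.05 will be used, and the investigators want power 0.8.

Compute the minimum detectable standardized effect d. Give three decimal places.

Need Φ(δ − 1.645) = 0.8, so δ = 1.645 + 0.842 = 2.486.
δ = d·√n ⇒ d = δ/√n = 2.486/√54 = 0.3384.

d ≈ 0.338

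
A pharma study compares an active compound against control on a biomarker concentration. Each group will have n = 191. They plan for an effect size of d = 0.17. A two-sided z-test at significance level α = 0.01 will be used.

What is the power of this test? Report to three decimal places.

Power ≈ 0.180

Noncentrality parameter: δ = d·√(n/2) = 0.17 × √(191/2) = 1.6613
Two-sided α = 0.01 → critical value z_{0.005} = 2.576.
Power = Φ(δ − 2.576) + Φ(−δ − 2.576) = Φ(-0.915) + Φ(-4.237) = 0.1802 + 0.0000 = 0.1802.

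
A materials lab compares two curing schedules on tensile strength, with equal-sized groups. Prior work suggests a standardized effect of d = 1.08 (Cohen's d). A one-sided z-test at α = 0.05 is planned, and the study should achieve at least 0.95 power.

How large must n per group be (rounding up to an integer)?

n = 19 per group

For power 0.95 need Φ(δ − z_{0.05}) = 0.95, so δ = z_{0.05} + z_{0.05} = 1.645 + 1.645 = 3.290.
δ = d·√(n/2) ⇒ n = 2(δ/d)² = 2 × (3.290 / 1.08)² = 18.56.
Round up to the next whole unit.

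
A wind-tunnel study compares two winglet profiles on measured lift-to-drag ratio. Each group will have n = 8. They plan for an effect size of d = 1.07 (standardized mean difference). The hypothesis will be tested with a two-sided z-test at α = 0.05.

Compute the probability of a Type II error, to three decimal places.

Noncentrality parameter: δ = d·√(n/2) = 1.07 × √(8/2) = 2.1400
Critical value for a two-sided test at α = 0.05: z_{α/2} = 1.960.
Power = Φ(δ − 1.960) + Φ(−δ − 1.960) = Φ(0.180) + Φ(-4.100) = 0.5714 + 0.0000 = 0.5715.
Type II error: β = 1 − power = 1 − 0.5715 = 0.4285.

β ≈ 0.429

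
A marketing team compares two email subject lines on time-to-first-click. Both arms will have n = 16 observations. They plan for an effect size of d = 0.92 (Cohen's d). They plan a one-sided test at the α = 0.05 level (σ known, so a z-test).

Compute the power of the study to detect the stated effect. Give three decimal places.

Noncentrality parameter: δ = d·√(n/2) = 0.92 × √(16/2) = 2.6022
Critical value for a one-sided test at α = 0.05: z_α = 1.645.
Power = Φ(δ − 1.645) = Φ(0.957) = 0.8308.

Power ≈ 0.831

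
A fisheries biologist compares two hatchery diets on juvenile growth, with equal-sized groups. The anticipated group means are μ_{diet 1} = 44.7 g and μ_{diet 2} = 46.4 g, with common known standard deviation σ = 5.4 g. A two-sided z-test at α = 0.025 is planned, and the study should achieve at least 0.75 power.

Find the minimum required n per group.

n = 172 per group

Standardized effect: d = |μ_{diet 1} − μ_{diet 2}| / σ = |44.7 − 46.4| / 5.4 = 0.3148
For power 0.75 need Φ(δ − z_{0.0125}) = 0.75, so δ = z_{0.0125} + z_{0.25} = 2.241 + 0.674 = 2.916.
(The Φ(−δ − z_{α/2}) term is vanishingly small for δ > 0 and is dropped in the standard sample-size formula.)
δ = d·√(n/2) ⇒ n = 2(δ/d)² = 2 × (2.916 / 0.3148)² = 171.58.
Rounding up, n = 172 per group.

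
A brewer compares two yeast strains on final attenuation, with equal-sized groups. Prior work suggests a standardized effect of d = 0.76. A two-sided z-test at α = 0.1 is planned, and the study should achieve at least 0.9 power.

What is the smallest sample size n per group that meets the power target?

Set Φ(δ − 1.645) = 0.9; then δ − 1.645 = Φ⁻¹(0.9) = 1.282, giving δ = 2.926.
(The Φ(−δ − z_{α/2}) term is vanishingly small for δ > 0 and is dropped in the standard sample-size formula.)
δ = d·√(n/2) ⇒ n = 2(δ/d)² = 2 × (2.926 / 0.76)² = 29.65.
Rounding up, n = 30 per group.

n = 30 per group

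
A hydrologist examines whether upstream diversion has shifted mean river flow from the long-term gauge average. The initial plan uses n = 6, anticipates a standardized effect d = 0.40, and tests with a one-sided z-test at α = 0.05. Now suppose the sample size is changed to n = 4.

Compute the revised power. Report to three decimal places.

With n = 4: δ = d·√n = 0.40 × √4 = 0.8000. Critical value z_{0.05} = 1.645.
Revised power = P(Z > 1.645 − δ) = Φ(-0.845) = 0.1991.

Power ≈ 0.199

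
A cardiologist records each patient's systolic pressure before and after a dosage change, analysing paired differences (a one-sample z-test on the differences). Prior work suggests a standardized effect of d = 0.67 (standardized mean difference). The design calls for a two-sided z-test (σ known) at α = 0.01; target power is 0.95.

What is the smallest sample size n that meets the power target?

For power 0.95 need Φ(δ − z_{0.005}) = 0.95, so δ = z_{0.005} + z_{0.05} = 2.576 + 1.645 = 4.221.
(For δ > 0 the lower-tail rejection region contributes negligibly to power, so the one-term inversion is standard.)
δ = d·√n ⇒ n = (δ/d)² = (4.221 / 0.67)² = 39.68.
Round up to the next whole unit.

n = 40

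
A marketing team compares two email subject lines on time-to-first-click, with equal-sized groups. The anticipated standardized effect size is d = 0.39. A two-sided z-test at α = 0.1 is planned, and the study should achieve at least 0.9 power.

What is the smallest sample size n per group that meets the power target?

For power 0.9 need Φ(δ − z_{0.05}) = 0.9, so δ = z_{0.05} + z_{0.10} = 1.645 + 1.282 = 2.926.
(For δ > 0 the lower-tail rejection region contributes negligibly to power, so the one-term inversion is standard.)
δ = d·√(n/2) ⇒ n = 2(δ/d)² = 2 × (2.926 / 0.39)² = 112.61.
Round up to the next whole unit.

n = 113 per group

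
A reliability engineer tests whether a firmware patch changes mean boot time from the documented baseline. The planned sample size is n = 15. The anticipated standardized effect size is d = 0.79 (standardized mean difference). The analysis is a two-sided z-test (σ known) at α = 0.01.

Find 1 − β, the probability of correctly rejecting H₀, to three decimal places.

Noncentrality parameter: δ = d·√n = 0.79 × √15 = 3.0597
Critical value for a two-sided test at α = 0.01: z_{α/2} = 2.576.
Power = Φ(δ − 2.576) + Φ(−δ − 2.576) = Φ(0.484) + Φ(-5.635) = 0.6857 + 0.0000 = 0.6857.

Power ≈ 0.686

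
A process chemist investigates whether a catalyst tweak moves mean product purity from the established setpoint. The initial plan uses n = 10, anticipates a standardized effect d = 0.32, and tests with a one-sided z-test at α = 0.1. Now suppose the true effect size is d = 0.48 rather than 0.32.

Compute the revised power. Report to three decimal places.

Power ≈ 0.593

With d = 0.48: δ = d·√n = 0.48 × √10 = 1.5179. Critical value z_{0.1} = 1.282.
Revised power = Φ(δ − 1.282) = Φ(0.236) = 0.5934.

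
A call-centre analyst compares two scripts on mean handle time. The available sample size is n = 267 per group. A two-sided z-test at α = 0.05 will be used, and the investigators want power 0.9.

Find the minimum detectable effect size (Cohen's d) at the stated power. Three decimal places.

d ≈ 0.281

Required noncentrality: δ = z_{0.025} + z_{0.10} = 1.960 + 1.282 = 3.242.
(Lower-tail contribution to power is negligible for δ > 0.)
δ = d·√(n/2) ⇒ d = δ/√(n/2) = 3.242/√(267/2) = 0.2805.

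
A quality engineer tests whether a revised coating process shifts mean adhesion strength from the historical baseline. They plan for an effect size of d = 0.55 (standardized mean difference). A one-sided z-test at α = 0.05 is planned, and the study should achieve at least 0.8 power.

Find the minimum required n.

n = 21

Set Φ(δ − 1.645) = 0.8; then δ − 1.645 = Φ⁻¹(0.8) = 0.842, giving δ = 2.486.
δ = d·√n ⇒ n = (δ/d)² = (2.486 / 0.55)² = 20.44.
Rounding up, n = 21.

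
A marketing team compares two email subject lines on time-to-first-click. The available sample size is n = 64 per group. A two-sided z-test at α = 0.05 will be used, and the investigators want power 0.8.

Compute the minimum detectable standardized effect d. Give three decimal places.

Required noncentrality: δ = z_{0.025} + z_{0.20} = 1.960 + 0.842 = 2.802.
(Lower-tail contribution to power is negligible for δ > 0.)
δ = d·√(n/2) ⇒ d = δ/√(n/2) = 2.802/√(64/2) = 0.4953.

d ≈ 0.495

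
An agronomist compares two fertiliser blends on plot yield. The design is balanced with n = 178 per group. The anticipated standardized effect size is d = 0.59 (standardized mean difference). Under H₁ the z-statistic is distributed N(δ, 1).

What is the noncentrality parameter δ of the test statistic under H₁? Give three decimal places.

δ = d·√(n/2) = 0.59 × √(178/2) = 5.5660

δ ≈ 5.566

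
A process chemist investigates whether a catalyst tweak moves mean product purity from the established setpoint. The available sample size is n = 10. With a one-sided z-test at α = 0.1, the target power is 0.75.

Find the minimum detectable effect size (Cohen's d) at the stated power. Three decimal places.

Need Φ(δ − 1.282) = 0.75, so δ = 1.282 + 0.674 = 1.956.
δ = d·√n ⇒ d = δ/√n = 1.956/√10 = 0.6186.

d ≈ 0.619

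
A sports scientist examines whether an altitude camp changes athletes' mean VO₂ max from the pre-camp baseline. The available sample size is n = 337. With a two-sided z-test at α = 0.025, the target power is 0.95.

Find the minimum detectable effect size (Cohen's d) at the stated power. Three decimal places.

d ≈ 0.212

Need Φ(δ − 2.241) = 0.95, so δ = 2.241 + 1.645 = 3.886.
(The second rejection-region term Φ(−δ − z_{α/2}) is negligible and dropped.)
δ = d·√n ⇒ d = δ/√n = 3.886/√337 = 0.2117.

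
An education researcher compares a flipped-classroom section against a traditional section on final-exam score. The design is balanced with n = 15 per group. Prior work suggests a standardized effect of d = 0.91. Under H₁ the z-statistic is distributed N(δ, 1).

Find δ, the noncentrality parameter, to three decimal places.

δ = d·√(n/2) = 0.91 × √(15/2) = 2.4921

δ ≈ 2.492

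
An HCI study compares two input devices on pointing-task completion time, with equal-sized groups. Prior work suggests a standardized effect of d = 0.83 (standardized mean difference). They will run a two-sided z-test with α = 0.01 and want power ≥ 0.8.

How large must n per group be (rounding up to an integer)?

Set Φ(δ − 2.576) = 0.8; then δ − 2.576 = Φ⁻¹(0.8) = 0.842, giving δ = 3.417.
(The Φ(−δ − z_{α/2}) term is vanishingly small for δ > 0 and is dropped in the standard sample-size formula.)
δ = d·√(n/2) ⇒ n = 2(δ/d)² = 2 × (3.417 / 0.83)² = 33.91.
Rounding up, n = 34 per group.

n = 34 per group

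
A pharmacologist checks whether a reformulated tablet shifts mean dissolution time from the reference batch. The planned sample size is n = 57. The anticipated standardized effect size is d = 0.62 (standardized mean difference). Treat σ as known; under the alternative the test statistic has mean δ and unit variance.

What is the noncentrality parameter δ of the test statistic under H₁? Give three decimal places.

δ = d·√n = 0.62 × √57 = 4.6809

δ ≈ 4.681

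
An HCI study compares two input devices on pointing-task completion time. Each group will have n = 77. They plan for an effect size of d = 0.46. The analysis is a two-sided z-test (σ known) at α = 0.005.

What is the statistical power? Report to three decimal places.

Power ≈ 0.519

Noncentrality parameter: δ = d·√(n/2) = 0.46 × √(77/2) = 2.8542
Critical value for a two-sided test at α = 0.005: z_{α/2} = 2.807.
Power = Φ(δ − 2.807) + Φ(−δ − 2.807) = Φ(0.047) + Φ(-5.661) = 0.5188 + 0.0000 = 0.5188.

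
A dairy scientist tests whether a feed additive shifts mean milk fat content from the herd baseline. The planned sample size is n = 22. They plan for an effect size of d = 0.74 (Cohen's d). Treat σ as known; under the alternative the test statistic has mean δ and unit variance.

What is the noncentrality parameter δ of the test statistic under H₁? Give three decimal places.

δ = d·√n = 0.74 × √22 = 3.4709

δ ≈ 3.471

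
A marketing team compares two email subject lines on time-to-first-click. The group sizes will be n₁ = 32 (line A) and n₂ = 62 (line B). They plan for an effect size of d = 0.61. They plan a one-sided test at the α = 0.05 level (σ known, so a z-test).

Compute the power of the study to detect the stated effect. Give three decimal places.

Power ≈ 0.876

Noncentrality parameter: λ = d / √(1/n₁ + 1/n₂) = 0.61 / √(1/32 + 1/62) = 2.8024
Critical value for a one-sided test at α = 0.05: z_α = 1.645.
Power = P(Z > 1.645 − λ) = Φ(1.158) = 0.8765.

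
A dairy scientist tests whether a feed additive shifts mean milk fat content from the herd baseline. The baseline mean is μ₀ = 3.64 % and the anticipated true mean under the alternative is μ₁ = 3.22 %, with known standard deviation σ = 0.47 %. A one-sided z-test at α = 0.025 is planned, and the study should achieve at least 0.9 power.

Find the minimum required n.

n = 14

Standardized effect: d = |μ₁ − μ₀| / σ = |3.22 − 3.64| / 0.47 = 0.8936
Set Φ(δ − 1.960) = 0.9; then δ − 1.960 = Φ⁻¹(0.9) = 1.282, giving δ = 3.242.
δ = d·√n ⇒ n = (δ/d)² = (3.242 / 0.8936)² = 13.16.
Round up to the next whole unit.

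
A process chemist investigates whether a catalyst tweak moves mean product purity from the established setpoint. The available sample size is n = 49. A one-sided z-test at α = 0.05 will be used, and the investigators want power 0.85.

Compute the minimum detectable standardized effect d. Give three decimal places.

d ≈ 0.383

Required noncentrality: δ = z_{0.05} + z_{0.15} = 1.645 + 1.036 = 2.681.
δ = d·√n ⇒ d = δ/√n = 2.681/√49 = 0.3830.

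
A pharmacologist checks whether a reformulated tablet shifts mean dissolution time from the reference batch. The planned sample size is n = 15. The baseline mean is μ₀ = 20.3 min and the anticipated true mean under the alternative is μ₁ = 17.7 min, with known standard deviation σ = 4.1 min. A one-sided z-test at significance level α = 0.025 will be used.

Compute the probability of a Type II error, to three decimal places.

Standardized effect: d = |μ₁ − μ₀| / σ = |17.7 − 20.3| / 4.1 = 0.6341
Noncentrality parameter: δ = d·√n = 0.6341 × √15 = 2.4560
One-sided α = 0.025 → critical value z_{0.025} = 1.960.
Power = P(Z > 1.960 − δ) = Φ(0.496) = 0.6901.
Type II error: β = 1 − power = 1 − 0.6901 = 0.3099.

β ≈ 0.310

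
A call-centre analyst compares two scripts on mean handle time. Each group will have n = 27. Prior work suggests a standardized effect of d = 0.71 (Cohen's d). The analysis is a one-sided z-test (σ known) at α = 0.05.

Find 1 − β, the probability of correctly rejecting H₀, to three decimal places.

Power ≈ 0.832

Noncentrality parameter: λ = d·√(n/2) = 0.71 × √(27/2) = 2.6087
Critical value for a one-sided test at α = 0.05: z_α = 1.645.
Power = Φ(λ − 1.645) = Φ(0.964) = 0.8324.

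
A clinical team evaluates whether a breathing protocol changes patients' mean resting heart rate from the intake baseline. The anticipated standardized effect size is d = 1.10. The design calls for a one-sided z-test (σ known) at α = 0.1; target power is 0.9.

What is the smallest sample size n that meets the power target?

Set Φ(δ − 1.282) = 0.9; then δ − 1.282 = Φ⁻¹(0.9) = 1.282, giving δ = 2.563.
δ = d·√n ⇒ n = (δ/d)² = (2.563 / 1.10)² = 5.43.
Round up to the next whole unit.

n = 6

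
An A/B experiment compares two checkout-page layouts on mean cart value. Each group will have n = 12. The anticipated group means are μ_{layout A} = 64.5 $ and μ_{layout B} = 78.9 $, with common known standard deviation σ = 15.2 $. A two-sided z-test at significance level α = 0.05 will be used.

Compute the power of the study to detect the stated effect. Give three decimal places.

Power ≈ 0.641

Standardized effect: d = |μ_{layout A} − μ_{layout B}| / σ = |64.5 − 78.9| / 15.2 = 0.9474
Noncentrality parameter: δ = d·√(n/2) = 0.9474 × √(12/2) = 2.3206
Critical value for a two-sided test at α = 0.05: z_{α/2} = 1.960.
Power = Φ(δ − 1.960) + Φ(−δ − 1.960) = Φ(0.361) + Φ(-4.281) = 0.6408 + 0.0000 = 0.6408.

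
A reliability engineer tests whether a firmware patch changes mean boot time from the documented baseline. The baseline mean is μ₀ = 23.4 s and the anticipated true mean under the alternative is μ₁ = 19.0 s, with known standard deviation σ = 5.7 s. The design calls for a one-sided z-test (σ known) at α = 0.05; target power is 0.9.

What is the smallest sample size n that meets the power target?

n = 15

Standardized effect: d = |μ₁ − μ₀| / σ = |19.0 − 23.4| / 5.7 = 0.7719
For power 0.9 need Φ(δ − z_{0.05}) = 0.9, so δ = z_{0.05} + z_{0.10} = 1.645 + 1.282 = 2.926.
δ = d·√n ⇒ n = (δ/d)² = (2.926 / 0.7719)² = 14.37.
Round up to the next whole unit.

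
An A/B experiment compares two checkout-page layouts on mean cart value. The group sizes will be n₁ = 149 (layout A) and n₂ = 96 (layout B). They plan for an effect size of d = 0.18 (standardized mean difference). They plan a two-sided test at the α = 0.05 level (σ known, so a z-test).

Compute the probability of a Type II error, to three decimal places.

Noncentrality parameter: δ = d / √(1/n₁ + 1/n₂) = 0.18 / √(1/149 + 1/96) = 1.3754
Two-sided α = 0.05 → critical value z_{0.025} = 1.960.
Power = Φ(δ − 1.960) + Φ(−δ − 1.960) = Φ(-0.585) + Φ(-3.335) = 0.2794 + 0.0004 = 0.2798.
Type II error: β = 1 − power = 1 − 0.2798 = 0.7202.

β ≈ 0.720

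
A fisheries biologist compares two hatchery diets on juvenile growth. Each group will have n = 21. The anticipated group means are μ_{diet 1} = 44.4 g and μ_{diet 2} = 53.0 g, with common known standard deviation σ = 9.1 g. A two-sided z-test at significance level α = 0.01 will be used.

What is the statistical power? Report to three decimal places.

Power ≈ 0.687

Standardized effect: d = |μ_{diet 1} − μ_{diet 2}| / σ = |44.4 − 53.0| / 9.1 = 0.9451
Noncentrality parameter: δ = d·√(n/2) = 0.9451 × √(21/2) = 3.0623
Two-sided α = 0.01 → critical value z_{0.005} = 2.576.
Power = Φ(δ − 2.576) + Φ(−δ − 2.576) = Φ(0.486) + Φ(-5.638) = 0.6867 + 0.0000 = 0.6867.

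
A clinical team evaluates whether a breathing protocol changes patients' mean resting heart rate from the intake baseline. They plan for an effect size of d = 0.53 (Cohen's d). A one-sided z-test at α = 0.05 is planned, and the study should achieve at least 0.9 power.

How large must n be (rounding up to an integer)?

n = 31

For power 0.9 need Φ(δ − z_{0.05}) = 0.9, so δ = z_{0.05} + z_{0.10} = 1.645 + 1.282 = 2.926.
δ = d·√n ⇒ n = (δ/d)² = (2.926 / 0.53)² = 30.49.
Rounding up, n = 31.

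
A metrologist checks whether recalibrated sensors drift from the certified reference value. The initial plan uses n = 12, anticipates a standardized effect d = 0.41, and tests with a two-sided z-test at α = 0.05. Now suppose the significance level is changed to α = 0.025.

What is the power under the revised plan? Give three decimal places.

δ = d·√n = 0.41 × √12 = 1.4203 (unchanged). New critical value: z_{0.0125} = 2.241.
Revised power = Φ(δ − 2.241) + Φ(−δ − 2.241) = Φ(-0.821) + Φ(-3.662) = 0.2058 + 0.0001 = 0.2059.

Power ≈ 0.206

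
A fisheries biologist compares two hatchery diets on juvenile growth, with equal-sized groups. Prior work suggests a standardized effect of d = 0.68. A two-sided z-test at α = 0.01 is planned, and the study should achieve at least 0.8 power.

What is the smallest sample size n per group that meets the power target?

Set Φ(δ − 2.576) = 0.8; then δ − 2.576 = Φ⁻¹(0.8) = 0.842, giving δ = 3.417.
(For δ > 0 the lower-tail rejection region contributes negligibly to power, so the one-term inversion is standard.)
δ = d·√(n/2) ⇒ n = 2(δ/d)² = 2 × (3.417 / 0.68)² = 50.51.
Round up to the next whole unit.

n = 51 per group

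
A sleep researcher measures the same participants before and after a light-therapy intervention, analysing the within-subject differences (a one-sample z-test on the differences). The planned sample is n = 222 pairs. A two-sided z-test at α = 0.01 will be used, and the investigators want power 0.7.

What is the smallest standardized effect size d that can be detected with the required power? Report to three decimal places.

d ≈ 0.208

Need Φ(δ − 2.576) = 0.7, so δ = 2.576 + 0.524 = 3.100.
(The second rejection-region term Φ(−δ − z_{α/2}) is negligible and dropped.)
δ = d·√n ⇒ d = δ/√n = 3.100/√222 = 0.2081.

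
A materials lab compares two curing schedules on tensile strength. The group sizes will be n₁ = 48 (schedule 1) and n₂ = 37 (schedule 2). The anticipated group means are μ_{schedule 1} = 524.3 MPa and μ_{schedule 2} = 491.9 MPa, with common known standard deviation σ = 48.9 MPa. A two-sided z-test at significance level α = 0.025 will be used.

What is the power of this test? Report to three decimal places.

Standardized effect: d = |μ_{schedule 1} − μ_{schedule 2}| / σ = |524.3 − 491.9| / 48.9 = 0.6626
Noncentrality parameter: δ = d / √(1/n₁ + 1/n₂) = 0.6626 / √(1/48 + 1/37) = 3.0286
Two-sided α = 0.025 → critical value z_{0.0125} = 2.241.
Power = Φ(δ − 2.241) + Φ(−δ − 2.241) = Φ(0.787) + Φ(-5.270) = 0.7844 + 0.0000 = 0.7844.

Power ≈ 0.784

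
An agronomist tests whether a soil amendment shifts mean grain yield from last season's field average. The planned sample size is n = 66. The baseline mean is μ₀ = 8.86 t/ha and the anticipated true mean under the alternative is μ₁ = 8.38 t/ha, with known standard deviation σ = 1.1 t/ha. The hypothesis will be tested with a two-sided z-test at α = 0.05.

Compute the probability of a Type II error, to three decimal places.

β ≈ 0.056

Standardized effect: d = |μ₁ − μ₀| / σ = |8.38 − 8.86| / 1.1 = 0.4364
Noncentrality parameter: δ = d·√n = 0.4364 × √66 = 3.5450
Critical value for a two-sided test at α = 0.05: z_{α/2} = 1.960.
Power = Φ(δ − 1.960) + Φ(−δ − 1.960) = Φ(1.585) + Φ(-5.505) = 0.9435 + 0.0000 = 0.9435.
Type II error: β = 1 − power = 1 − 0.9435 = 0.0565.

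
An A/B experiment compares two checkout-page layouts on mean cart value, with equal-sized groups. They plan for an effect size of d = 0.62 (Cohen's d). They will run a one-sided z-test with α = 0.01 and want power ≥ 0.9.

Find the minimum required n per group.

For power 0.9 need Φ(δ − z_{0.01}) = 0.9, so δ = z_{0.01} + z_{0.10} = 2.326 + 1.282 = 3.608.
δ = d·√(n/2) ⇒ n = 2(δ/d)² = 2 × (3.608 / 0.62)² = 67.73.
Rounding up, n = 68 per group.

n = 68 per group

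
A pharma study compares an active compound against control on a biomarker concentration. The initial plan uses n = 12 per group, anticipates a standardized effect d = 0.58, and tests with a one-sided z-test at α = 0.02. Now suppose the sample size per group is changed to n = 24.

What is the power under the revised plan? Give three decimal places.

With n = 24 per group: δ = d·√(n/2) = 0.58 × √(24/2) = 2.0092. Critical value z_{0.02} = 2.054.
Revised power = P(Z > 2.054 − δ) = Φ(-0.045) = 0.4822.

Power ≈ 0.482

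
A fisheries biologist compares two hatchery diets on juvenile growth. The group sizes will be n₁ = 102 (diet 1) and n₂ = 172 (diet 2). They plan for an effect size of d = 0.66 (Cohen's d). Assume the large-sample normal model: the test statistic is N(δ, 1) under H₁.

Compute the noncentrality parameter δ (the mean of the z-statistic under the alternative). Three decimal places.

δ = d / √(1/n₁ + 1/n₂) = 0.66 / √(1/102 + 1/172) = 5.2812

δ ≈ 5.281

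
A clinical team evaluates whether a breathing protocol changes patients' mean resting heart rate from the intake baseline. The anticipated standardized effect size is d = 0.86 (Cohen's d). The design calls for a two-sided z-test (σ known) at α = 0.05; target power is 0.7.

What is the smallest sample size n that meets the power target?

n = 9

Set Φ(δ − 1.960) = 0.7; then δ − 1.960 = Φ⁻¹(0.7) = 0.524, giving δ = 2.484.
(For δ > 0 the lower-tail rejection region contributes negligibly to power, so the one-term inversion is standard.)
δ = d·√n ⇒ n = (δ/d)² = (2.484 / 0.86)² = 8.35.
Round up to the next whole unit.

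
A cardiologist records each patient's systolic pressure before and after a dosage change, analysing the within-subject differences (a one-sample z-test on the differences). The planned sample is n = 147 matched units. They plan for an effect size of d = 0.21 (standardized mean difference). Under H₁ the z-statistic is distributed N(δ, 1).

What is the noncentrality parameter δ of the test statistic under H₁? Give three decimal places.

δ = d·√n = 0.21 × √147 = 2.5461

δ ≈ 2.546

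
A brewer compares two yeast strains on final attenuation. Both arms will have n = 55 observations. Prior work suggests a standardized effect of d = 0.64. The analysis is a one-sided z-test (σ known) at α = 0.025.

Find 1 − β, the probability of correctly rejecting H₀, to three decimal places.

Noncentrality parameter: δ = d·√(n/2) = 0.64 × √(55/2) = 3.3562
Critical value for a one-sided test at α = 0.025: z_α = 1.960.
Power = Φ(δ − 1.960) = Φ(1.396) = 0.9187.

Power ≈ 0.919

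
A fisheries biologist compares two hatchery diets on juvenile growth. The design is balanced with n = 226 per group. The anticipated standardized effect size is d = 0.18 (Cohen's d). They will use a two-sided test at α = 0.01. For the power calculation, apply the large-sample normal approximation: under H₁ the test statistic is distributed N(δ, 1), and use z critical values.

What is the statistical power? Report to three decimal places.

Power ≈ 0.254

Noncentrality parameter: δ = d·√(n/2) = 0.18 × √(226/2) = 1.9134
Critical value for a two-sided test at α = 0.01: z_{α/2} = 2.576.
Power = Φ(δ − 2.576) + Φ(−δ − 2.576) = Φ(-0.662) + Φ(-4.489) = 0.2539 + 0.0000 = 0.2539.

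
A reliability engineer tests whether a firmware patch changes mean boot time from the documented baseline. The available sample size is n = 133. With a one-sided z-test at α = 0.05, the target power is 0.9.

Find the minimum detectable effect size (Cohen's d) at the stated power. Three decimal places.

Need Φ(δ − 1.645) = 0.9, so δ = 1.645 + 1.282 = 2.926.
δ = d·√n ⇒ d = δ/√n = 2.926/√133 = 0.2538.

d ≈ 0.254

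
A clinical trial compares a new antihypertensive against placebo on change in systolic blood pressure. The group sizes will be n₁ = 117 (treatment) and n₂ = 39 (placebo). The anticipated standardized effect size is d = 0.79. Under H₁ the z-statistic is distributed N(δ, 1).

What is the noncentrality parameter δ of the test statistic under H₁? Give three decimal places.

The noncentrality parameter scales effect size by the design's sample-size factor: δ = d / √(1/n₁ + 1/n₂) = 0.79 / √(1/117 + 1/39) = 4.2726

δ ≈ 4.273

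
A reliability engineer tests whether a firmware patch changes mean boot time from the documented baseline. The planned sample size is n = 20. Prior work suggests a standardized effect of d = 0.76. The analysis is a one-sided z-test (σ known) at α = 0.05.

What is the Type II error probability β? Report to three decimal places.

Noncentrality parameter: λ = d·√n = 0.76 × √20 = 3.3988
One-sided α = 0.05 → critical value z_{0.05} = 1.645.
Power = P(Z > 1.645 − λ) = Φ(1.754) = 0.9603.
Type II error: β = 1 − power = 1 − 0.9603 = 0.0397.

β ≈ 0.040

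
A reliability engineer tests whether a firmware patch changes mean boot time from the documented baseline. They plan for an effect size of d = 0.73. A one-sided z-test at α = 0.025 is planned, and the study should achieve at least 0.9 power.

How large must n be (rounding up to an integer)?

Set Φ(δ − 1.960) = 0.9; then δ − 1.960 = Φ⁻¹(0.9) = 1.282, giving δ = 3.242.
δ = d·√n ⇒ n = (δ/d)² = (3.242 / 0.73)² = 19.72.
Round up to the next whole unit.

n = 20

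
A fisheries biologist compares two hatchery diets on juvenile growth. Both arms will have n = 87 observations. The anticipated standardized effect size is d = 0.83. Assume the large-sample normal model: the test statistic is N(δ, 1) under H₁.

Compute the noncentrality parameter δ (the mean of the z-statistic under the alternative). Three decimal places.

δ ≈ 5.474

δ = d·√(n/2) = 0.83 × √(87/2) = 5.4742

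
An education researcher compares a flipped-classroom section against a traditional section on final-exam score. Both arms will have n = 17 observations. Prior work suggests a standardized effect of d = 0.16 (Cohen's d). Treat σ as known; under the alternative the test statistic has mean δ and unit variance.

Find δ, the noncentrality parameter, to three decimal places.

δ = d·√(n/2) = 0.16 × √(17/2) = 0.4665

δ ≈ 0.466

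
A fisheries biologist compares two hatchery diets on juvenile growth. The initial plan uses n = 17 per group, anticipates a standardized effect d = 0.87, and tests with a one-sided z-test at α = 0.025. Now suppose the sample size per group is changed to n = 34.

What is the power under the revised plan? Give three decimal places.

With n = 34 per group: δ = d·√(n/2) = 0.87 × √(34/2) = 3.5871. Critical value z_{0.025} = 1.960.
Revised power = P(Z > 1.960 − δ) = Φ(1.627) = 0.9481.

Power ≈ 0.948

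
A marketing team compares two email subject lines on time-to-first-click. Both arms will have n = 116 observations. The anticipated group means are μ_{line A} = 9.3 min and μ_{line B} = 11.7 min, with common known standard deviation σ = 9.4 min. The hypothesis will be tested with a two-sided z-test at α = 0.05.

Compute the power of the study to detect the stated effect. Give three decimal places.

Power ≈ 0.494

Standardized effect: d = |μ_{line A} − μ_{line B}| / σ = |9.3 − 11.7| / 9.4 = 0.2553
Noncentrality parameter: δ = d·√(n/2) = 0.2553 × √(116/2) = 1.9445
Two-sided α = 0.05 → critical value z_{0.025} = 1.960.
Power = Φ(δ − 1.960) + Φ(−δ − 1.960) = Φ(-0.016) + Φ(-3.904) = 0.4938 + 0.0000 = 0.4939.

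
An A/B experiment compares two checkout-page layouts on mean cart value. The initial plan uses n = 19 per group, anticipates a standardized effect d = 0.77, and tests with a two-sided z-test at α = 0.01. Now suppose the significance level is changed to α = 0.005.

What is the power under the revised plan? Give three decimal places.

Power ≈ 0.332

δ = d·√(n/2) = 0.77 × √(19/2) = 2.3733 (unchanged). New critical value: z_{0.0025} = 2.807.
Revised power = Φ(δ − 2.807) + Φ(−δ − 2.807) = Φ(-0.434) + Φ(-5.180) = 0.3322 + 0.0000 = 0.3322.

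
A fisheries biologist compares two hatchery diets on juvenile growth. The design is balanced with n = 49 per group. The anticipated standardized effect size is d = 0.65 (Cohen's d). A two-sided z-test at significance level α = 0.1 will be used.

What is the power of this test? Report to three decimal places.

Noncentrality parameter: δ = d·√(n/2) = 0.65 × √(49/2) = 3.2173
Critical value for a two-sided test at α = 0.1: z_{α/2} = 1.645.
Power = Φ(δ − 1.645) + Φ(−δ − 1.645) = Φ(1.572) + Φ(-4.862) = 0.9421 + 0.0000 = 0.9421.

Power ≈ 0.942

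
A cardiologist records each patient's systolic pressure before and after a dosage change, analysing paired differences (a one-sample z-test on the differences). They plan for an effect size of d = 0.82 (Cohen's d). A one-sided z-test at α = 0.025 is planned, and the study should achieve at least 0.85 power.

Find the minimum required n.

n = 14

For power 0.85 need Φ(δ − z_{0.025}) = 0.85, so δ = z_{0.025} + z_{0.15} = 1.960 + 1.036 = 2.996.
δ = d·√n ⇒ n = (δ/d)² = (2.996 / 0.82)² = 13.35.
Round up to the next whole unit.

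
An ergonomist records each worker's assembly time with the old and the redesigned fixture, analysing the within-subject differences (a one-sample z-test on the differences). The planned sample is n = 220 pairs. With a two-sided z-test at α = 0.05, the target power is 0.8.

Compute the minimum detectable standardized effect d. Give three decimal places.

d ≈ 0.189

Required noncentrality: δ = z_{0.025} + z_{0.20} = 1.960 + 0.842 = 2.802.
(The second rejection-region term Φ(−δ − z_{α/2}) is negligible and dropped.)
δ = d·√n ⇒ d = δ/√n = 2.802/√220 = 0.1889.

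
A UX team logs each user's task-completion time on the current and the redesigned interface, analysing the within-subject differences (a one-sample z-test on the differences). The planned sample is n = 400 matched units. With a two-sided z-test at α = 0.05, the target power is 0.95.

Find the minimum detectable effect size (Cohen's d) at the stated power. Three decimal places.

d ≈ 0.180

Required noncentrality: δ = z_{0.025} + z_{0.05} = 1.960 + 1.645 = 3.605.
(The second rejection-region term Φ(−δ − z_{α/2}) is negligible and dropped.)
δ = d·√n ⇒ d = δ/√n = 3.605/√400 = 0.1802.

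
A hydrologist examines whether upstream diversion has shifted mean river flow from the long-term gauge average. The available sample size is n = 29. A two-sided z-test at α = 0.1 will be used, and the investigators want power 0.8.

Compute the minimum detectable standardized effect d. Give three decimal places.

d ≈ 0.462

Need Φ(δ − 1.645) = 0.8, so δ = 1.645 + 0.842 = 2.486.
(The second rejection-region term Φ(−δ − z_{α/2}) is negligible and dropped.)
δ = d·√n ⇒ d = δ/√n = 2.486/√29 = 0.4617.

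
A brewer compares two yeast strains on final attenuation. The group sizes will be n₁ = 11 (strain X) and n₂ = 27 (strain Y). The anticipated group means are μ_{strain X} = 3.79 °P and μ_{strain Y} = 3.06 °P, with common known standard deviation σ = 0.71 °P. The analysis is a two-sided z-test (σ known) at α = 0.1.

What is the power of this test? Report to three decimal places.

Standardized effect: d = |μ_{strain X} − μ_{strain Y}| / σ = |3.79 − 3.06| / 0.71 = 1.0282
Noncentrality parameter: δ = d / √(1/n₁ + 1/n₂) = 1.0282 / √(1/11 + 1/27) = 2.8744
Critical value for a two-sided test at α = 0.1: z_{α/2} = 1.645.
Power = Φ(δ − 1.645) + Φ(−δ − 1.645) = Φ(1.230) + Φ(-4.519) = 0.8906 + 0.0000 = 0.8906.

Power ≈ 0.891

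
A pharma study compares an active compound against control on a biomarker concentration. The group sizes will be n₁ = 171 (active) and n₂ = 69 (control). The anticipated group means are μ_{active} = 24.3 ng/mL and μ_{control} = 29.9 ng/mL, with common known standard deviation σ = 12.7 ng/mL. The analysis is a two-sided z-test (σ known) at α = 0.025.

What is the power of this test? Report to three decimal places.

Power ≈ 0.802

Standardized effect: d = |μ_{active} − μ_{control}| / σ = |24.3 − 29.9| / 12.7 = 0.4409
Noncentrality parameter: δ = d / √(1/n₁ + 1/n₂) = 0.4409 / √(1/171 + 1/69) = 3.0917
Two-sided α = 0.025 → critical value z_{0.0125} = 2.241.
Power = Φ(δ − 2.241) + Φ(−δ − 2.241) = Φ(0.850) + Φ(-5.333) = 0.8024 + 0.0000 = 0.8024.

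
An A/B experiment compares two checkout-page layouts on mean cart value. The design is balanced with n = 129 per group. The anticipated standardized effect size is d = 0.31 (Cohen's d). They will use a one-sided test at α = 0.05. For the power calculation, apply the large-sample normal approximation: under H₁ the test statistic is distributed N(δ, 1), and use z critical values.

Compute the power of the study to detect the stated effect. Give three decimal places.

Power ≈ 0.801

Noncentrality parameter: δ = d·√(n/2) = 0.31 × √(129/2) = 2.4897
Critical value for a one-sided test at α = 0.05: z_α = 1.645.
Power = P(Z > 1.645 − δ) = Φ(0.845) = 0.8009.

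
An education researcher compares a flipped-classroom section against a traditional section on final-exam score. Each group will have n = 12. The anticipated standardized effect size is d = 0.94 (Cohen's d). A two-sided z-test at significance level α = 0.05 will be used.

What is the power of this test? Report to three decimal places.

Noncentrality parameter: δ = d·√(n/2) = 0.94 × √(12/2) = 2.3025
Two-sided α = 0.05 → critical value z_{0.025} = 1.960.
Power = Φ(δ − 1.960) + Φ(−δ − 1.960) = Φ(0.343) + Φ(-4.262) = 0.6340 + 0.0000 = 0.6340.

Power ≈ 0.634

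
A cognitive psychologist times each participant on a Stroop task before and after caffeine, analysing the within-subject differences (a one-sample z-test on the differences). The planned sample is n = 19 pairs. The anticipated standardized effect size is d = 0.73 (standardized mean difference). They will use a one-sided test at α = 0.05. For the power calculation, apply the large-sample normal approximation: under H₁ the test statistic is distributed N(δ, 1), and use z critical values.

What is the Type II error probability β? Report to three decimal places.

β ≈ 0.062

Noncentrality parameter: δ = d·√n = 0.73 × √19 = 3.1820
One-sided α = 0.05 → critical value z_{0.05} = 1.645.
Power = Φ(δ − 1.645) = Φ(1.537) = 0.9379.
Type II error: β = 1 − power = 1 − 0.9379 = 0.0621.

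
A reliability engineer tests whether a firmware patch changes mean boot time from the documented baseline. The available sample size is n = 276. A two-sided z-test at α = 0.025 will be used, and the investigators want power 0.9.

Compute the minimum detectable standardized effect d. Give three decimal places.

Need Φ(δ − 2.241) = 0.9, so δ = 2.241 + 1.282 = 3.523.
(Lower-tail contribution to power is negligible for δ > 0.)
δ = d·√n ⇒ d = δ/√n = 3.523/√276 = 0.2121.

d ≈ 0.212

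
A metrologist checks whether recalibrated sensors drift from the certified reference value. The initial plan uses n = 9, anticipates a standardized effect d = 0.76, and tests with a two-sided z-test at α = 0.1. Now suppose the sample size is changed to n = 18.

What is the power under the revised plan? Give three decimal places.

With n = 18: δ = d·√n = 0.76 × √18 = 3.2244. Critical value z_{0.05} = 1.645.
Revised power = Φ(δ − 1.645) + Φ(−δ − 1.645) = Φ(1.580) + Φ(-4.869) = 0.9429 + 0.0000 = 0.9429.

Power ≈ 0.943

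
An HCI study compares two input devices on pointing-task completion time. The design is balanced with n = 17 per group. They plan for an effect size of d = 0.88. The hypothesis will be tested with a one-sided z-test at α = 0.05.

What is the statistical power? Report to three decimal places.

Noncentrality parameter: δ = d·√(n/2) = 0.88 × √(17/2) = 2.5656
One-sided α = 0.05 → critical value z_{0.05} = 1.645.
Power = Φ(δ − 1.645) = Φ(0.921) = 0.8214.

Power ≈ 0.821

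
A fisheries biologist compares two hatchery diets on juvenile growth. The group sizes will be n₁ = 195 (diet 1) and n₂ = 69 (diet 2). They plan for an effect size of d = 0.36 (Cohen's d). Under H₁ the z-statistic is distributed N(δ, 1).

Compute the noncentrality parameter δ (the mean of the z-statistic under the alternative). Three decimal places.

δ ≈ 2.570

δ = d / √(1/n₁ + 1/n₂) = 0.36 / √(1/195 + 1/69) = 2.5701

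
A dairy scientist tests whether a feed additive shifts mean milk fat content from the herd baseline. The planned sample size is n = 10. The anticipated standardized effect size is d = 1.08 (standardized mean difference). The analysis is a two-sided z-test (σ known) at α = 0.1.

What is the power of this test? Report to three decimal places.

Power ≈ 0.962

Noncentrality parameter: δ = d·√n = 1.08 × √10 = 3.4153
Two-sided α = 0.1 → critical value z_{0.05} = 1.645.
Power = Φ(δ − 1.645) + Φ(−δ − 1.645) = Φ(1.770) + Φ(-5.060) = 0.9617 + 0.0000 = 0.9617.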